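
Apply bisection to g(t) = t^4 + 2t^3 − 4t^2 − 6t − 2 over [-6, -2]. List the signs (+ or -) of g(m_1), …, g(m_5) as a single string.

++--+

t = -4 gives g = 86, positive; keep [-4, -2]
t = -3 gives g = 7, positive; keep [-3, -2]
t = -2.5 gives g = -4.1875, negative; keep [-3, -2.5]
t = -2.75 gives g = -0.1523, negative; keep [-3, -2.75]
t = -2.875 gives g = 2.9807, positive; keep [-2.875, -2.75]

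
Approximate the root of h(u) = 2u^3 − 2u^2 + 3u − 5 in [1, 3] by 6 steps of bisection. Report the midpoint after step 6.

h(2) = 9 > 0, so the root lies in [1, 2]
h(1.5) = 1.75 > 0, so the root lies in [1, 1.5]
h(1.25) = -0.46875 < 0, so the root lies in [1.25, 1.5]
h(1.375) = 0.543 > 0, so the root lies in [1.25, 1.375]
h(1.3125) = 0.0142 > 0, so the root lies in [1.25, 1.3125]
h(1.28125) = -0.2328 < 0, so the root lies in [1.28125, 1.3125]

1.28125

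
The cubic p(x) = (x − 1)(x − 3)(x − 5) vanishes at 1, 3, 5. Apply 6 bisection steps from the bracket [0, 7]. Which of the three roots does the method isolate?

5

midpoint 3.5: p = -1.875 < 0 → [3.5, 7]
midpoint 5.25: p = 2.390625 > 0 → [3.5, 5.25]
midpoint 4.375: p = -2.900391 < 0 → [4.375, 5.25]
midpoint 4.8125: p = -1.2957 < 0 → [4.8125, 5.25]
midpoint 5.03125: p = 0.2559 > 0 → [4.8125, 5.03125]
midpoint 4.921875: p = -0.5889 < 0 → [4.921875, 5.03125]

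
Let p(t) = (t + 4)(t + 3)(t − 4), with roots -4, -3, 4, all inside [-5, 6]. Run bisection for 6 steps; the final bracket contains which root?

4

midpoint 0.5: p = -55.125 < 0 → [0.5, 6]
midpoint 3.25: p = -33.984375 < 0 → [3.25, 6]
midpoint 4.625: p = 41.103516 > 0 → [3.25, 4.625]
midpoint 3.9375: p = -3.4417 < 0 → [3.9375, 4.625]
midpoint 4.28125: p = 16.9588 > 0 → [3.9375, 4.28125]
midpoint 4.109375: p = 6.3058 > 0 → [3.9375, 4.109375]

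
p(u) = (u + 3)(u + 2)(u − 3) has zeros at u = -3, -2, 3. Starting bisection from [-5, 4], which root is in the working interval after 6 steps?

3

u = -0.5 gives p = -13.125, negative; keep [-0.5, 4]
u = 1.75 gives p = -22.265625, negative; keep [1.75, 4]
u = 2.875 gives p = -3.580078, negative; keep [2.875, 4]
u = 3.4375 gives p = 15.3142, positive; keep [2.875, 3.4375]
u = 3.15625 gives p = 4.9599, positive; keep [2.875, 3.15625]
u = 3.015625 gives p = 0.4714, positive; keep [2.875, 3.015625]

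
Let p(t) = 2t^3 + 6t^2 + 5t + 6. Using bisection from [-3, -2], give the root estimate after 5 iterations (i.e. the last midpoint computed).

-2.46875

m = -2.5, p(m) = -0.25 (−); new bracket [-2.5, -2]
m = -2.25, p(m) = 2.34375 (+); new bracket [-2.5, -2.25]
m = -2.375, p(m) = 1.175781 (+); new bracket [-2.5, -2.375]
m = -2.4375, p(m) = 0.4966 (+); new bracket [-2.5, -2.4375]
m = -2.46875, p(m) = 0.1319 (+); new bracket [-2.5, -2.46875]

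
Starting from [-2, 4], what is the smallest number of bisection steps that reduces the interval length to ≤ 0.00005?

17

Width after n steps is 6/2^n. Need 2^n ≥ 6/0.00005 = 120000.
2^16 = 65536 < 120000 ≤ 2^17 = 131072, so n = 17.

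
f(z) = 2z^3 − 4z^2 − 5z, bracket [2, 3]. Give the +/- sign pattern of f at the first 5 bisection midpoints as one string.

--+--

f(2.5) = -6.25 < 0, so the root lies in [2.5, 3]
f(2.75) = -2.40625 < 0, so the root lies in [2.75, 3]
f(2.875) = 0.089844 > 0, so the root lies in [2.75, 2.875]
f(2.8125) = -1.2085 < 0, so the root lies in [2.8125, 2.875]
f(2.84375) = -0.5721 < 0, so the root lies in [2.84375, 2.875]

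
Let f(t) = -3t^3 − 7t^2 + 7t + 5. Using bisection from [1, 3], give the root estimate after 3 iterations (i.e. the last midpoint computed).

1.25

t = 2 gives f = -33, negative; keep [1, 2]
t = 1.5 gives f = -10.375, negative; keep [1, 1.5]
t = 1.25 gives f = -3.046875, negative; keep [1, 1.25]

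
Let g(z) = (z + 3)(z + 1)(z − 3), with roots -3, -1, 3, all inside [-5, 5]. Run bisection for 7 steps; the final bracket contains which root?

m = 0, g(m) = -9 (−); new bracket [0, 5]
m = 2.5, g(m) = -9.625 (−); new bracket [2.5, 5]
m = 3.75, g(m) = 24.046875 (+); new bracket [2.5, 3.75]
m = 3.125, g(m) = 3.1582 (+); new bracket [2.5, 3.125]
m = 2.8125, g(m) = -4.155 (−); new bracket [2.8125, 3.125]
m = 2.96875, g(m) = -0.7403 (−); new bracket [2.96875, 3.125]
m = 3.046875, g(m) = 1.1471 (+); new bracket [2.96875, 3.046875]

3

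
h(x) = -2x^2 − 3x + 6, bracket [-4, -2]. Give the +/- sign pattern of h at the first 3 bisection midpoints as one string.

x = -3 gives h = -3, negative; keep [-3, -2]
x = -2.5 gives h = 1, positive; keep [-3, -2.5]
x = -2.75 gives h = -0.875, negative; keep [-2.75, -2.5]

-+-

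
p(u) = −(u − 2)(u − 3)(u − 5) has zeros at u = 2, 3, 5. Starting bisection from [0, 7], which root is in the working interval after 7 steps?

5

u = 3.5 gives p = 1.125, positive; keep [3.5, 7]
u = 5.25 gives p = -1.828125, negative; keep [3.5, 5.25]
u = 4.375 gives p = 2.041016, positive; keep [4.375, 5.25]
u = 4.8125 gives p = 0.9558, positive; keep [4.8125, 5.25]
u = 5.03125 gives p = -0.1924, negative; keep [4.8125, 5.03125]
u = 4.921875 gives p = 0.4387, positive; keep [4.921875, 5.03125]
u = 4.9765625 gives p = 0.1379, positive; keep [4.9765625, 5.03125]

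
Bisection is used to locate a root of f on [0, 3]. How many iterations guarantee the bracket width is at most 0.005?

10

Width after n steps is 3/2^n. Need 2^n ≥ 3/0.005 = 600.
2^9 = 512 < 600 ≤ 2^10 = 1024, so n = 10.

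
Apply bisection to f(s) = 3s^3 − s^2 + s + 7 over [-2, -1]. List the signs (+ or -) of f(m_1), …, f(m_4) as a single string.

--+-

f(-1.5) = -6.875 < 0, so the root lies in [-1.5, -1]
f(-1.25) = -1.671875 < 0, so the root lies in [-1.25, -1]
f(-1.125) = 0.337891 > 0, so the root lies in [-1.25, -1.125]
f(-1.1875) = -0.6213 < 0, so the root lies in [-1.1875, -1.125]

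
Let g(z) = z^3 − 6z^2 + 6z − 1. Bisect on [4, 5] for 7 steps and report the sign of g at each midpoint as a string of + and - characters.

--++-+-

z = 4.5 gives g = -4.375, negative; keep [4.5, 5]
z = 4.75 gives g = -0.703125, negative; keep [4.75, 5]
z = 4.875 gives g = 1.513672, positive; keep [4.75, 4.875]
z = 4.8125 gives g = 0.3723, positive; keep [4.75, 4.8125]
z = 4.78125 gives g = -0.1736, negative; keep [4.78125, 4.8125]
z = 4.796875 gives g = 0.0973, positive; keep [4.78125, 4.796875]
z = 4.7890625 gives g = -0.0386, negative; keep [4.7890625, 4.796875]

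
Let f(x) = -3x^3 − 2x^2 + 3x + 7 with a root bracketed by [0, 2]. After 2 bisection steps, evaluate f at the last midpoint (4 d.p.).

-3.1250

m = 1, f(m) = 5 (+); new bracket [1, 2]
m = 1.5, f(m) = -3.125 (−); new bracket [1, 1.5]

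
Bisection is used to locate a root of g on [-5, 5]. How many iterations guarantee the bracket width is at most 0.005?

Width after n steps is 10/2^n. Need 2^n ≥ 10/0.005 = 2000.
2^10 = 1024 < 2000 ≤ 2^11 = 2048, so n = 11.

11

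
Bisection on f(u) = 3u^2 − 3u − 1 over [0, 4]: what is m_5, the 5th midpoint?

m = 2, f(m) = 5 (+); new bracket [0, 2]
m = 1, f(m) = -1 (−); new bracket [1, 2]
m = 1.5, f(m) = 1.25 (+); new bracket [1, 1.5]
m = 1.25, f(m) = -0.0625 (−); new bracket [1.25, 1.5]
m = 1.375, f(m) = 0.5469 (+); new bracket [1.25, 1.375]

1.375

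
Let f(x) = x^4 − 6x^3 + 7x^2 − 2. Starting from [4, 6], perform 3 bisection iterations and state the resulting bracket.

[4.25, 4.5]

m = 5, f(m) = 48 (+); new bracket [4, 5]
m = 4.5, f(m) = 3.0625 (+); new bracket [4, 4.5]
m = 4.25, f(m) = -9.902344 (−); new bracket [4.25, 4.5]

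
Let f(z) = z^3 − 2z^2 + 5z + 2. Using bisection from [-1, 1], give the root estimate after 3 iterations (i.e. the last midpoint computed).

-0.25

m = 0, f(m) = 2 (+); new bracket [-1, 0]
m = -0.5, f(m) = -1.125 (−); new bracket [-0.5, 0]
m = -0.25, f(m) = 0.609375 (+); new bracket [-0.5, -0.25]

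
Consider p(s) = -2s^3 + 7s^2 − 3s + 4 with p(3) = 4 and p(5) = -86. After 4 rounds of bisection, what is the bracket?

[3.125, 3.25]

p(4) = -24 < 0, so the root lies in [3, 4]
p(3.5) = -6.5 < 0, so the root lies in [3, 3.5]
p(3.25) = -0.46875 < 0, so the root lies in [3, 3.25]
p(3.125) = 1.9492 > 0, so the root lies in [3.125, 3.25]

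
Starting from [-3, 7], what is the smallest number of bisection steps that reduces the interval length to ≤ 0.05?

8

Width after n steps is 10/2^n. Need 2^n ≥ 10/0.05 = 200.
2^7 = 128 < 200 ≤ 2^8 = 256, so n = 8.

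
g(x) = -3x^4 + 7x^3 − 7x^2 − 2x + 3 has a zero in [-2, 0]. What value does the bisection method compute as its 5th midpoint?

m = -1, g(m) = -12 (−); new bracket [-1, 0]
m = -0.5, g(m) = 1.1875 (+); new bracket [-1, -0.5]
m = -0.75, g(m) = -3.339844 (−); new bracket [-0.75, -0.5]
m = -0.625, g(m) = -0.6511 (−); new bracket [-0.625, -0.5]
m = -0.5625, g(m) = 0.364 (+); new bracket [-0.625, -0.5625]

-0.5625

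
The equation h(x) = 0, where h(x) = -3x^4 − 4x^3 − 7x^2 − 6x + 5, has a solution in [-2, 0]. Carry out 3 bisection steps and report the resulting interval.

[-1.5, -1.25]

m = -1, h(m) = 5 (+); new bracket [-2, -1]
m = -1.5, h(m) = -3.4375 (−); new bracket [-1.5, -1]
m = -1.25, h(m) = 2.050781 (+); new bracket [-1.5, -1.25]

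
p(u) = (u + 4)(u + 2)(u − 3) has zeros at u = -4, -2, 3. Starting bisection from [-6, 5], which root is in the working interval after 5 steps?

u = -0.5 gives p = -18.375, negative; keep [-0.5, 5]
u = 2.25 gives p = -19.921875, negative; keep [2.25, 5]
u = 3.625 gives p = 26.806641, positive; keep [2.25, 3.625]
u = 2.9375 gives p = -2.1409, negative; keep [2.9375, 3.625]
u = 3.28125 gives p = 10.8152, positive; keep [2.9375, 3.28125]

3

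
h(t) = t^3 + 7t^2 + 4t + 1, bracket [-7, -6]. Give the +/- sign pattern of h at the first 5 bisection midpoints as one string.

midpoint -6.5: h = -3.875 < 0 → [-6.5, -6]
midpoint -6.25: h = 5.296875 > 0 → [-6.5, -6.25]
midpoint -6.375: h = 0.900391 > 0 → [-6.5, -6.375]
midpoint -6.4375: h = -1.4392 < 0 → [-6.4375, -6.375]
midpoint -6.40625: h = -0.2575 < 0 → [-6.40625, -6.375]

-++--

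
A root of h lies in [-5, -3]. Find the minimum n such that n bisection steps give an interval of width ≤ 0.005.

Width after n steps is 2/2^n. Need 2^n ≥ 2/0.005 = 400.
2^8 = 256 < 400 ≤ 2^9 = 512, so n = 9.

9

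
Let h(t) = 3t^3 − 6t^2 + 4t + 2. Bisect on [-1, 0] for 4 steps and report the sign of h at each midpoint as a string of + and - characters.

h(-0.5) = -1.875 < 0, so the root lies in [-0.5, 0]
h(-0.25) = 0.578125 > 0, so the root lies in [-0.5, -0.25]
h(-0.375) = -0.501953 < 0, so the root lies in [-0.375, -0.25]
h(-0.3125) = 0.0725 > 0, so the root lies in [-0.375, -0.3125]

-+-+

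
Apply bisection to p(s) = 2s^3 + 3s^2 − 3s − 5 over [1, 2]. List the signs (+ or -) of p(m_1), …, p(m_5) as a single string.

+-+++

p(1.5) = 4 > 0, so the root lies in [1, 1.5]
p(1.25) = -0.15625 < 0, so the root lies in [1.25, 1.5]
p(1.375) = 1.746094 > 0, so the root lies in [1.25, 1.375]
p(1.3125) = 0.7524 > 0, so the root lies in [1.25, 1.3125]
p(1.28125) = 0.2877 > 0, so the root lies in [1.25, 1.28125]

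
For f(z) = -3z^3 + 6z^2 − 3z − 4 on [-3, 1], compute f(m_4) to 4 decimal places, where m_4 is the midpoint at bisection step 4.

2.8906

z = -1 gives f = 8, positive; keep [-1, 1]
z = 0 gives f = -4, negative; keep [-1, 0]
z = -0.5 gives f = -0.625, negative; keep [-1, -0.5]
z = -0.75 gives f = 2.8906, positive; keep [-0.75, -0.5]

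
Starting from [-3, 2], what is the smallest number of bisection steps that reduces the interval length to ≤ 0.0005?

Width after n steps is 5/2^n. Need 2^n ≥ 5/0.0005 = 10000.
2^13 = 8192 < 10000 ≤ 2^14 = 16384, so n = 14.

14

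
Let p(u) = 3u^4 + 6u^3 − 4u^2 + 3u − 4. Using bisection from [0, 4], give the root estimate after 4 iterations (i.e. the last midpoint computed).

m = 2, p(m) = 82 (+); new bracket [0, 2]
m = 1, p(m) = 4 (+); new bracket [0, 1]
m = 0.5, p(m) = -2.5625 (−); new bracket [0.5, 1]
m = 0.75, p(m) = -0.5195 (−); new bracket [0.75, 1]

0.75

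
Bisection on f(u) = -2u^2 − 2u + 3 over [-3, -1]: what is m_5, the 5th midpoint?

midpoint -2: f = -1 < 0 → [-2, -1]
midpoint -1.5: f = 1.5 > 0 → [-2, -1.5]
midpoint -1.75: f = 0.375 > 0 → [-2, -1.75]
midpoint -1.875: f = -0.2812 < 0 → [-1.875, -1.75]
midpoint -1.8125: f = 0.0547 > 0 → [-1.875, -1.8125]

-1.8125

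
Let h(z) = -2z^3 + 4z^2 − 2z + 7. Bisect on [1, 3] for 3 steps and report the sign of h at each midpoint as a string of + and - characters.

z = 2 gives h = 3, positive; keep [2, 3]
z = 2.5 gives h = -4.25, negative; keep [2, 2.5]
z = 2.25 gives h = -0.03125, negative; keep [2, 2.25]

+--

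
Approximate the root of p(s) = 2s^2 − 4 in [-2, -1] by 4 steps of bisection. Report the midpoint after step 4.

-1.4375

p(-1.5) = 0.5 > 0, so the root lies in [-1.5, -1]
p(-1.25) = -0.875 < 0, so the root lies in [-1.5, -1.25]
p(-1.375) = -0.21875 < 0, so the root lies in [-1.5, -1.375]
p(-1.4375) = 0.1328 > 0, so the root lies in [-1.4375, -1.375]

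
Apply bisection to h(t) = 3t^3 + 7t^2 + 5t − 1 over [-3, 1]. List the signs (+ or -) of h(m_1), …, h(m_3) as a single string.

--+

m = -1, h(m) = -2 (−); new bracket [-1, 1]
m = 0, h(m) = -1 (−); new bracket [0, 1]
m = 0.5, h(m) = 3.625 (+); new bracket [0, 0.5]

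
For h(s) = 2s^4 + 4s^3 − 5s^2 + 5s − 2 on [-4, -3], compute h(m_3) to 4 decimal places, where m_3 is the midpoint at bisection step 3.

2.2114

midpoint -3.5: h = 47.875 > 0 → [-3.5, -3]
midpoint -3.25: h = 14.757812 > 0 → [-3.25, -3]
midpoint -3.125: h = 2.211426 > 0 → [-3.125, -3]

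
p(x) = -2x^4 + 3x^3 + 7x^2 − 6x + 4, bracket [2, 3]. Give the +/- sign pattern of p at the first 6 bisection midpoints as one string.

midpoint 2.5: p = 1.5 > 0 → [2.5, 3]
midpoint 2.75: p = -11.554688 < 0 → [2.5, 2.75]
midpoint 2.625: p = -4.213379 < 0 → [2.5, 2.625]
midpoint 2.5625: p = -1.1663 < 0 → [2.5, 2.5625]
midpoint 2.53125: p = 0.2129 > 0 → [2.53125, 2.5625]
midpoint 2.546875: p = -0.465 < 0 → [2.53125, 2.546875]

+---+-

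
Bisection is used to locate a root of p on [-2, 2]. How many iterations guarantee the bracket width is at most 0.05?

Width after n steps is 4/2^n. Need 2^n ≥ 4/0.05 = 80.
2^6 = 64 < 80 ≤ 2^7 = 128, so n = 7.

7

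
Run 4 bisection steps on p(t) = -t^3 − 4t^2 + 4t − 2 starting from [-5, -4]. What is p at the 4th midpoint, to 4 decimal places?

1.1052

t = -4.5 gives p = -9.875, negative; keep [-5, -4.5]
t = -4.75 gives p = -4.078125, negative; keep [-5, -4.75]
t = -4.875 gives p = -0.705078, negative; keep [-5, -4.875]
t = -4.9375 gives p = 1.1052, positive; keep [-4.9375, -4.875]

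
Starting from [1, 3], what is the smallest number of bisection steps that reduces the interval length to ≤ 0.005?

Width after n steps is 2/2^n. Need 2^n ≥ 2/0.005 = 400.
2^8 = 256 < 400 ≤ 2^9 = 512, so n = 9.

9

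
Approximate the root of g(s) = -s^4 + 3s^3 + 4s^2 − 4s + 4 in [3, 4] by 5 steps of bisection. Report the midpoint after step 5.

3.84375

m = 3.5, g(m) = 17.5625 (+); new bracket [3.5, 4]
m = 3.75, g(m) = 5.699219 (+); new bracket [3.75, 4]
m = 3.875, g(m) = -2.349854 (−); new bracket [3.75, 3.875]
m = 3.8125, g(m) = 1.8657 (+); new bracket [3.8125, 3.875]
m = 3.84375, g(m) = -0.1932 (−); new bracket [3.8125, 3.84375]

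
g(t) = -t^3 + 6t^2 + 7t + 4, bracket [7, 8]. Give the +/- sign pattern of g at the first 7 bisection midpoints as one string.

g(7.5) = -27.875 < 0, so the root lies in [7, 7.5]
g(7.25) = -10.953125 < 0, so the root lies in [7, 7.25]
g(7.125) = -3.236328 < 0, so the root lies in [7, 7.125]
g(7.0625) = 0.4412 > 0, so the root lies in [7.0625, 7.125]
g(7.09375) = -1.3827 < 0, so the root lies in [7.0625, 7.09375]
g(7.078125) = -0.467 < 0, so the root lies in [7.0625, 7.078125]
g(7.0703125) = -0.012 < 0, so the root lies in [7.0625, 7.0703125]

---+---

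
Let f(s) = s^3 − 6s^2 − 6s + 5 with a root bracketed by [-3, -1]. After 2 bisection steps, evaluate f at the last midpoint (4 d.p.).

-2.8750

s = -2 gives f = -15, negative; keep [-2, -1]
s = -1.5 gives f = -2.875, negative; keep [-1.5, -1]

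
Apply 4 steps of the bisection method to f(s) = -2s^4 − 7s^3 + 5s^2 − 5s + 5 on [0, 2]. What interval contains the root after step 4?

[0.75, 0.875]

midpoint 1: f = -4 < 0 → [0, 1]
midpoint 0.5: f = 2.75 > 0 → [0.5, 1]
midpoint 0.75: f = 0.476562 > 0 → [0.75, 1]
midpoint 0.875: f = -1.4087 < 0 → [0.75, 0.875]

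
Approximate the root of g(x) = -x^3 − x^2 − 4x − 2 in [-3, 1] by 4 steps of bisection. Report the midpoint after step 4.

g(-1) = 2 > 0, so the root lies in [-1, 1]
g(0) = -2 < 0, so the root lies in [-1, 0]
g(-0.5) = -0.125 < 0, so the root lies in [-1, -0.5]
g(-0.75) = 0.8594 > 0, so the root lies in [-0.75, -0.5]

-0.75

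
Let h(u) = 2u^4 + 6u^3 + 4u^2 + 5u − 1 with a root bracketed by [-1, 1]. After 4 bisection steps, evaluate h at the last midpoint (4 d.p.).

-0.3003

midpoint 0: h = -1 < 0 → [0, 1]
midpoint 0.5: h = 3.375 > 0 → [0, 0.5]
midpoint 0.25: h = 0.601562 > 0 → [0, 0.25]
midpoint 0.125: h = -0.3003 < 0 → [0.125, 0.25]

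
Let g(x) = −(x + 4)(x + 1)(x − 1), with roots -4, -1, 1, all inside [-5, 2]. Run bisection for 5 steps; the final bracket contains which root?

x = -1.5 gives g = -3.125, negative; keep [-5, -1.5]
x = -3.25 gives g = -7.171875, negative; keep [-5, -3.25]
x = -4.125 gives g = 2.001953, positive; keep [-4.125, -3.25]
x = -3.6875 gives g = -3.9368, negative; keep [-4.125, -3.6875]
x = -3.90625 gives g = -1.3368, negative; keep [-4.125, -3.90625]

-4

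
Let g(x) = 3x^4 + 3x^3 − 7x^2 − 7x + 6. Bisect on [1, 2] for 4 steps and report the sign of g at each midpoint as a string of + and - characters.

+-++

m = 1.5, g(m) = 5.0625 (+); new bracket [1, 1.5]
m = 1.25, g(m) = -0.503906 (−); new bracket [1.25, 1.5]
m = 1.375, g(m) = 1.662842 (+); new bracket [1.25, 1.375]
m = 1.3125, g(m) = 0.4395 (+); new bracket [1.25, 1.3125]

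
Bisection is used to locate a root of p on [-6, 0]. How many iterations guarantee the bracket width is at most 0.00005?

17

Width after n steps is 6/2^n. Need 2^n ≥ 6/0.00005 = 120000.
2^16 = 65536 < 120000 ≤ 2^17 = 131072, so n = 17.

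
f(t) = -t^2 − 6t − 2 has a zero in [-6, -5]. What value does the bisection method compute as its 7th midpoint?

-5.6484375

midpoint -5.5: f = 0.75 > 0 → [-6, -5.5]
midpoint -5.75: f = -0.5625 < 0 → [-5.75, -5.5]
midpoint -5.625: f = 0.109375 > 0 → [-5.75, -5.625]
midpoint -5.6875: f = -0.2227 < 0 → [-5.6875, -5.625]
midpoint -5.65625: f = -0.0557 < 0 → [-5.65625, -5.625]
midpoint -5.640625: f = 0.0271 > 0 → [-5.65625, -5.640625]
midpoint -5.6484375: f = -0.0142 < 0 → [-5.6484375, -5.640625]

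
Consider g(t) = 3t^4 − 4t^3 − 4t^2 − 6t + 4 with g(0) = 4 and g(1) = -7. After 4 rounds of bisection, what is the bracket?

[0.4375, 0.5]

midpoint 0.5: g = -0.3125 < 0 → [0, 0.5]
midpoint 0.25: g = 2.199219 > 0 → [0.25, 0.5]
midpoint 0.375: g = 1.035889 > 0 → [0.375, 0.5]
midpoint 0.4375: g = 0.3843 > 0 → [0.4375, 0.5]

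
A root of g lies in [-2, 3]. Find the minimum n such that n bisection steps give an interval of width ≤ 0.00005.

Width after n steps is 5/2^n. Need 2^n ≥ 5/0.00005 = 100000.
2^16 = 65536 < 100000 ≤ 2^17 = 131072, so n = 17.

17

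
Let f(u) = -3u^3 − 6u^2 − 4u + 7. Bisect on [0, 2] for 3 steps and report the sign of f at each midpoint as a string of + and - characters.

m = 1, f(m) = -6 (−); new bracket [0, 1]
m = 0.5, f(m) = 3.125 (+); new bracket [0.5, 1]
m = 0.75, f(m) = -0.640625 (−); new bracket [0.5, 0.75]

-+-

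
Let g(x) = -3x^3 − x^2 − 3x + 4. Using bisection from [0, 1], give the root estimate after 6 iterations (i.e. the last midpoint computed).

x = 0.5 gives g = 1.875, positive; keep [0.5, 1]
x = 0.75 gives g = -0.078125, negative; keep [0.5, 0.75]
x = 0.625 gives g = 1.001953, positive; keep [0.625, 0.75]
x = 0.6875 gives g = 0.49, positive; keep [0.6875, 0.75]
x = 0.71875 gives g = 0.2132, positive; keep [0.71875, 0.75]
x = 0.734375 gives g = 0.0694, positive; keep [0.734375, 0.75]

0.734375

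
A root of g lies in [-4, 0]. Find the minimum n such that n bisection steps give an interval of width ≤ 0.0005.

Width after n steps is 4/2^n. Need 2^n ≥ 4/0.0005 = 8000.
2^12 = 4096 < 8000 ≤ 2^13 = 8192, so n = 13.

13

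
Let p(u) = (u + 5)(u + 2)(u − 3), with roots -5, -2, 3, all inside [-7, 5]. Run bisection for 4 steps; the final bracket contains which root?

3

m = -1, p(m) = -16 (−); new bracket [-1, 5]
m = 2, p(m) = -28 (−); new bracket [2, 5]
m = 3.5, p(m) = 23.375 (+); new bracket [2, 3.5]
m = 2.75, p(m) = -9.2031 (−); new bracket [2.75, 3.5]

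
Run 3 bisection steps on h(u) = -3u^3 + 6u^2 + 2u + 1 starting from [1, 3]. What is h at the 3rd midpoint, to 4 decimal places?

1.7031

h(2) = 5 > 0, so the root lies in [2, 3]
h(2.5) = -3.375 < 0, so the root lies in [2, 2.5]
h(2.25) = 1.703125 > 0, so the root lies in [2.25, 2.5]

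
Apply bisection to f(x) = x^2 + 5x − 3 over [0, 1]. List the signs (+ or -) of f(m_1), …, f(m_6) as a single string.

f(0.5) = -0.25 < 0, so the root lies in [0.5, 1]
f(0.75) = 1.3125 > 0, so the root lies in [0.5, 0.75]
f(0.625) = 0.515625 > 0, so the root lies in [0.5, 0.625]
f(0.5625) = 0.1289 > 0, so the root lies in [0.5, 0.5625]
f(0.53125) = -0.0615 < 0, so the root lies in [0.53125, 0.5625]
f(0.546875) = 0.0334 > 0, so the root lies in [0.53125, 0.546875]

-+++-+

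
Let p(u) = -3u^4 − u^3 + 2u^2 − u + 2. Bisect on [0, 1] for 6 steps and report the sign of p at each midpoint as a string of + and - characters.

+++--+

midpoint 0.5: p = 1.6875 > 0 → [0.5, 1]
midpoint 0.75: p = 1.003906 > 0 → [0.75, 1]
midpoint 0.875: p = 0.227783 > 0 → [0.875, 1]
midpoint 0.9375: p = -0.3211 < 0 → [0.875, 0.9375]
midpoint 0.90625: p = -0.0315 < 0 → [0.875, 0.90625]
midpoint 0.890625: p = 0.1018 > 0 → [0.890625, 0.90625]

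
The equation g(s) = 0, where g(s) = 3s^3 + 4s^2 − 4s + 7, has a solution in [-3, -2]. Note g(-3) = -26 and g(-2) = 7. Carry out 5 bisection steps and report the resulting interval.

[-2.34375, -2.3125]

s = -2.5 gives g = -4.875, negative; keep [-2.5, -2]
s = -2.25 gives g = 2.078125, positive; keep [-2.5, -2.25]
s = -2.375 gives g = -1.126953, negative; keep [-2.375, -2.25]
s = -2.3125 gives g = 0.5413, positive; keep [-2.375, -2.3125]
s = -2.34375 gives g = -0.2762, negative; keep [-2.34375, -2.3125]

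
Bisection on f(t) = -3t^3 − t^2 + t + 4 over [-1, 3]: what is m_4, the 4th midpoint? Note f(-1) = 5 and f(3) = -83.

m = 1, f(m) = 1 (+); new bracket [1, 3]
m = 2, f(m) = -22 (−); new bracket [1, 2]
m = 1.5, f(m) = -6.875 (−); new bracket [1, 1.5]
m = 1.25, f(m) = -2.1719 (−); new bracket [1, 1.25]

1.25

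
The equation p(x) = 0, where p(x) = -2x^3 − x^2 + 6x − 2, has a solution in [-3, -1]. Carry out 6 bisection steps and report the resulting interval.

p(-2) = -2 < 0, so the root lies in [-3, -2]
p(-2.5) = 8 > 0, so the root lies in [-2.5, -2]
p(-2.25) = 2.21875 > 0, so the root lies in [-2.25, -2]
p(-2.125) = -0.0742 < 0, so the root lies in [-2.25, -2.125]
p(-2.1875) = 1.0249 > 0, so the root lies in [-2.1875, -2.125]
p(-2.15625) = 0.4637 > 0, so the root lies in [-2.15625, -2.125]

[-2.15625, -2.125]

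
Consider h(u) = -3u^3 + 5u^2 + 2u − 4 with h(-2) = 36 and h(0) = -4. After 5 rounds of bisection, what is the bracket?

m = -1, h(m) = 2 (+); new bracket [-1, 0]
m = -0.5, h(m) = -3.375 (−); new bracket [-1, -0.5]
m = -0.75, h(m) = -1.421875 (−); new bracket [-1, -0.75]
m = -0.875, h(m) = 0.0879 (+); new bracket [-0.875, -0.75]
m = -0.8125, h(m) = -0.7151 (−); new bracket [-0.875, -0.8125]

[-0.875, -0.8125]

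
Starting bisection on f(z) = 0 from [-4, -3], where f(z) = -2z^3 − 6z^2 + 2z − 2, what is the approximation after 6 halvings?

-3.390625

z = -3.5 gives f = 3.25, positive; keep [-3.5, -3]
z = -3.25 gives f = -3.21875, negative; keep [-3.5, -3.25]
z = -3.375 gives f = -0.207031, negative; keep [-3.5, -3.375]
z = -3.4375 gives f = 1.4644, positive; keep [-3.4375, -3.375]
z = -3.40625 gives f = 0.6146, positive; keep [-3.40625, -3.375]
z = -3.390625 gives f = 0.2003, positive; keep [-3.390625, -3.375]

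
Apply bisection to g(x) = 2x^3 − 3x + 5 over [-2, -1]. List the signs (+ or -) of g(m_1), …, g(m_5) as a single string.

midpoint -1.5: g = 2.75 > 0 → [-2, -1.5]
midpoint -1.75: g = -0.46875 < 0 → [-1.75, -1.5]
midpoint -1.625: g = 1.292969 > 0 → [-1.75, -1.625]
midpoint -1.6875: g = 0.4517 > 0 → [-1.75, -1.6875]
midpoint -1.71875: g = 0.0015 > 0 → [-1.75, -1.71875]

+-+++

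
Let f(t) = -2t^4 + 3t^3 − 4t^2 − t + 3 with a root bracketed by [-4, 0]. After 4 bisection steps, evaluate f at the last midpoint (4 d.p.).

-0.3984

midpoint -2: f = -67 < 0 → [-2, 0]
midpoint -1: f = -5 < 0 → [-1, 0]
midpoint -0.5: f = 2 > 0 → [-1, -0.5]
midpoint -0.75: f = -0.3984 < 0 → [-0.75, -0.5]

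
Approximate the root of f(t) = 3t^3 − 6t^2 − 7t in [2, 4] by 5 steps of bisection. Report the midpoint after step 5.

f(3) = 6 > 0, so the root lies in [2, 3]
f(2.5) = -8.125 < 0, so the root lies in [2.5, 3]
f(2.75) = -2.234375 < 0, so the root lies in [2.75, 3]
f(2.875) = 1.5723 > 0, so the root lies in [2.75, 2.875]
f(2.8125) = -0.4065 < 0, so the root lies in [2.8125, 2.875]

2.8125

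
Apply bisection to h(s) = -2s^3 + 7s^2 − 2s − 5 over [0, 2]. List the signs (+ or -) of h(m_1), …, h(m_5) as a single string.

midpoint 1: h = -2 < 0 → [1, 2]
midpoint 1.5: h = 1 > 0 → [1, 1.5]
midpoint 1.25: h = -0.46875 < 0 → [1.25, 1.5]
midpoint 1.375: h = 0.2852 > 0 → [1.25, 1.375]
midpoint 1.3125: h = -0.0884 < 0 → [1.3125, 1.375]

-+-+-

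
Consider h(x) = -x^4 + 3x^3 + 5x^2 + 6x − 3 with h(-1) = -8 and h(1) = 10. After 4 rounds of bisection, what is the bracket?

[0.25, 0.375]

m = 0, h(m) = -3 (−); new bracket [0, 1]
m = 0.5, h(m) = 1.5625 (+); new bracket [0, 0.5]
m = 0.25, h(m) = -1.144531 (−); new bracket [0.25, 0.5]
m = 0.375, h(m) = 0.0916 (+); new bracket [0.25, 0.375]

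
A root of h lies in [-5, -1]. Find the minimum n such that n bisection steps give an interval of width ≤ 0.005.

Width after n steps is 4/2^n. Need 2^n ≥ 4/0.005 = 800.
2^9 = 512 < 800 ≤ 2^10 = 1024, so n = 10.

10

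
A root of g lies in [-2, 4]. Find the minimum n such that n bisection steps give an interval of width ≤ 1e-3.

Width after n steps is 6/2^n. Need 2^n ≥ 6/1e-3 = 6000.
2^12 = 4096 < 6000 ≤ 2^13 = 8192, so n = 13.

13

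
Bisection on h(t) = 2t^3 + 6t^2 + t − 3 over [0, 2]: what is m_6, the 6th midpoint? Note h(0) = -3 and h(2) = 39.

0.59375

midpoint 1: h = 6 > 0 → [0, 1]
midpoint 0.5: h = -0.75 < 0 → [0.5, 1]
midpoint 0.75: h = 1.96875 > 0 → [0.5, 0.75]
midpoint 0.625: h = 0.457 > 0 → [0.5, 0.625]
midpoint 0.5625: h = -0.1831 < 0 → [0.5625, 0.625]
midpoint 0.59375: h = 0.1276 > 0 → [0.5625, 0.59375]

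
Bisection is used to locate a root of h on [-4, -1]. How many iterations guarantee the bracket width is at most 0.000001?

Width after n steps is 3/2^n. Need 2^n ≥ 3/0.000001 = 3000000.
2^21 = 2097152 < 3000000 ≤ 2^22 = 4194304, so n = 22.

22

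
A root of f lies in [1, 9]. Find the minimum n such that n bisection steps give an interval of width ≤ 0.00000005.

Width after n steps is 8/2^n. Need 2^n ≥ 8/0.00000005 = 160000000.
2^27 = 134217728 < 160000000 ≤ 2^28 = 268435456, so n = 28.

28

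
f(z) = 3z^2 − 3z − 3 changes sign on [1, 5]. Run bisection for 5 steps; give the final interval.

m = 3, f(m) = 15 (+); new bracket [1, 3]
m = 2, f(m) = 3 (+); new bracket [1, 2]
m = 1.5, f(m) = -0.75 (−); new bracket [1.5, 2]
m = 1.75, f(m) = 0.9375 (+); new bracket [1.5, 1.75]
m = 1.625, f(m) = 0.0469 (+); new bracket [1.5, 1.625]

[1.5, 1.625]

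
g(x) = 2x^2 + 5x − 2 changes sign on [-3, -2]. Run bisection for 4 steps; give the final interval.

[-2.875, -2.8125]

x = -2.5 gives g = -2, negative; keep [-3, -2.5]
x = -2.75 gives g = -0.625, negative; keep [-3, -2.75]
x = -2.875 gives g = 0.15625, positive; keep [-2.875, -2.75]
x = -2.8125 gives g = -0.2422, negative; keep [-2.875, -2.8125]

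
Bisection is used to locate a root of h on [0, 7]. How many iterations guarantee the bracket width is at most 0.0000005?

Width after n steps is 7/2^n. Need 2^n ≥ 7/0.0000005 = 14000000.
2^23 = 8388608 < 14000000 ≤ 2^24 = 16777216, so n = 24.

24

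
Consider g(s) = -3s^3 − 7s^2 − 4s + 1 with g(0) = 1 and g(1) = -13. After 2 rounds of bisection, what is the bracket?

[0, 0.25]

g(0.5) = -3.125 < 0, so the root lies in [0, 0.5]
g(0.25) = -0.484375 < 0, so the root lies in [0, 0.25]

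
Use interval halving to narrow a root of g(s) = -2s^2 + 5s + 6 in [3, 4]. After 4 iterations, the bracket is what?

[3.375, 3.4375]

midpoint 3.5: g = -1 < 0 → [3, 3.5]
midpoint 3.25: g = 1.125 > 0 → [3.25, 3.5]
midpoint 3.375: g = 0.09375 > 0 → [3.375, 3.5]
midpoint 3.4375: g = -0.4453 < 0 → [3.375, 3.4375]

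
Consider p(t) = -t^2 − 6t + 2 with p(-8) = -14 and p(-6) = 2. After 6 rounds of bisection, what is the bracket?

t = -7 gives p = -5, negative; keep [-7, -6]
t = -6.5 gives p = -1.25, negative; keep [-6.5, -6]
t = -6.25 gives p = 0.4375, positive; keep [-6.5, -6.25]
t = -6.375 gives p = -0.3906, negative; keep [-6.375, -6.25]
t = -6.3125 gives p = 0.0273, positive; keep [-6.375, -6.3125]
t = -6.34375 gives p = -0.1807, negative; keep [-6.34375, -6.3125]

[-6.34375, -6.3125]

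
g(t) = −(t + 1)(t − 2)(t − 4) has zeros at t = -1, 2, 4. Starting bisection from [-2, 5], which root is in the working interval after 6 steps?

midpoint 1.5: g = -3.125 < 0 → [-2, 1.5]
midpoint -0.25: g = -7.171875 < 0 → [-2, -0.25]
midpoint -1.125: g = 2.001953 > 0 → [-1.125, -0.25]
midpoint -0.6875: g = -3.9368 < 0 → [-1.125, -0.6875]
midpoint -0.90625: g = -1.3368 < 0 → [-1.125, -0.90625]
midpoint -1.015625: g = 0.2363 > 0 → [-1.015625, -0.90625]

-1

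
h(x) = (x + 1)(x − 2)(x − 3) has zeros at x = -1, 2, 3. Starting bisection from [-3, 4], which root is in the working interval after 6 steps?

h(0.5) = 5.625 > 0, so the root lies in [-3, 0.5]
h(-1.25) = -3.453125 < 0, so the root lies in [-1.25, 0.5]
h(-0.375) = 5.009766 > 0, so the root lies in [-1.25, -0.375]
h(-0.8125) = 2.0105 > 0, so the root lies in [-1.25, -0.8125]
h(-1.03125) = -0.3819 < 0, so the root lies in [-1.03125, -0.8125]
h(-0.921875) = 0.8953 > 0, so the root lies in [-1.03125, -0.921875]

-1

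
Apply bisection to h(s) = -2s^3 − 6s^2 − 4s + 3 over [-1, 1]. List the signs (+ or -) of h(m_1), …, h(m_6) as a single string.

+-++-+

midpoint 0: h = 3 > 0 → [0, 1]
midpoint 0.5: h = -0.75 < 0 → [0, 0.5]
midpoint 0.25: h = 1.59375 > 0 → [0.25, 0.5]
midpoint 0.375: h = 0.5508 > 0 → [0.375, 0.5]
midpoint 0.4375: h = -0.0659 < 0 → [0.375, 0.4375]
midpoint 0.40625: h = 0.2507 > 0 → [0.40625, 0.4375]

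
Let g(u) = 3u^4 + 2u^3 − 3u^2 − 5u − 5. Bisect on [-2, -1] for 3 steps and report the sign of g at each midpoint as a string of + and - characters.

+-+

m = -1.5, g(m) = 4.1875 (+); new bracket [-1.5, -1]
m = -1.25, g(m) = -0.019531 (−); new bracket [-1.5, -1.25]
m = -1.375, g(m) = 1.727295 (+); new bracket [-1.375, -1.25]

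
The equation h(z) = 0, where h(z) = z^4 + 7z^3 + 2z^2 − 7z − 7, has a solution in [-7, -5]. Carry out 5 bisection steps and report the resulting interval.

[-6.5625, -6.5]

h(-6) = -109 < 0, so the root lies in [-7, -6]
h(-6.5) = -14.3125 < 0, so the root lies in [-7, -6.5]
h(-6.75) = 54.488281 > 0, so the root lies in [-6.75, -6.5]
h(-6.625) = 18.1155 > 0, so the root lies in [-6.625, -6.5]
h(-6.5625) = 1.4226 > 0, so the root lies in [-6.5625, -6.5]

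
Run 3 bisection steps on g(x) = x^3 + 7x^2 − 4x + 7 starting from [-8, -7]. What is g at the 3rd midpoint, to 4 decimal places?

1.1621

g(-7.5) = 8.875 > 0, so the root lies in [-8, -7.5]
g(-7.75) = -7.046875 < 0, so the root lies in [-7.75, -7.5]
g(-7.625) = 1.162109 > 0, so the root lies in [-7.75, -7.625]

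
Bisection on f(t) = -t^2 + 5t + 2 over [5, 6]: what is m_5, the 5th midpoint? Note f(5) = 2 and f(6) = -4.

t = 5.5 gives f = -0.75, negative; keep [5, 5.5]
t = 5.25 gives f = 0.6875, positive; keep [5.25, 5.5]
t = 5.375 gives f = -0.015625, negative; keep [5.25, 5.375]
t = 5.3125 gives f = 0.3398, positive; keep [5.3125, 5.375]
t = 5.34375 gives f = 0.1631, positive; keep [5.34375, 5.375]

5.34375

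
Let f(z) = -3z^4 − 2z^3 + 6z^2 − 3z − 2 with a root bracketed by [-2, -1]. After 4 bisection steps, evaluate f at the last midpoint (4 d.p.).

z = -1.5 gives f = 7.5625, positive; keep [-2, -1.5]
z = -1.75 gives f = 4.207031, positive; keep [-2, -1.75]
z = -1.875 gives f = 0.823486, positive; keep [-2, -1.875]
z = -1.9375 gives f = -1.3931, negative; keep [-1.9375, -1.875]

-1.3931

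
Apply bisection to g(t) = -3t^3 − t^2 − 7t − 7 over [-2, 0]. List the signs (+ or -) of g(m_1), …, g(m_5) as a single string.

+--+-

g(-1) = 2 > 0, so the root lies in [-1, 0]
g(-0.5) = -3.375 < 0, so the root lies in [-1, -0.5]
g(-0.75) = -1.046875 < 0, so the root lies in [-1, -0.75]
g(-0.875) = 0.3691 > 0, so the root lies in [-0.875, -0.75]
g(-0.8125) = -0.3635 < 0, so the root lies in [-0.875, -0.8125]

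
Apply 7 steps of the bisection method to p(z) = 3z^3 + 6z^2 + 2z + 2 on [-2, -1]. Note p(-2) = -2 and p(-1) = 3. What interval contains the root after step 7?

[-1.8359375, -1.828125]

m = -1.5, p(m) = 2.375 (+); new bracket [-2, -1.5]
m = -1.75, p(m) = 0.796875 (+); new bracket [-2, -1.75]
m = -1.875, p(m) = -0.431641 (−); new bracket [-1.875, -1.75]
m = -1.8125, p(m) = 0.2229 (+); new bracket [-1.875, -1.8125]
m = -1.84375, p(m) = -0.094 (−); new bracket [-1.84375, -1.8125]
m = -1.828125, p(m) = 0.067 (+); new bracket [-1.84375, -1.828125]
m = -1.8359375, p(m) = -0.0129 (−); new bracket [-1.8359375, -1.828125]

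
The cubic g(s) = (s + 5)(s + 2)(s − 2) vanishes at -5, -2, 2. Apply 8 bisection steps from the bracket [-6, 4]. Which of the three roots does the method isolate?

midpoint -1: g = -12 < 0 → [-1, 4]
midpoint 1.5: g = -11.375 < 0 → [1.5, 4]
midpoint 2.75: g = 27.609375 > 0 → [1.5, 2.75]
midpoint 2.125: g = 3.6738 > 0 → [1.5, 2.125]
midpoint 1.8125: g = -4.8699 < 0 → [1.8125, 2.125]
midpoint 1.96875: g = -0.8643 < 0 → [1.96875, 2.125]
midpoint 2.046875: g = 1.3368 > 0 → [1.96875, 2.046875]
midpoint 2.0078125: g = 0.2194 > 0 → [1.96875, 2.0078125]

2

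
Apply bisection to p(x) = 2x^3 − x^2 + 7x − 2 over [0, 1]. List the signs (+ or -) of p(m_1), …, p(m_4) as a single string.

x = 0.5 gives p = 1.5, positive; keep [0, 0.5]
x = 0.25 gives p = -0.28125, negative; keep [0.25, 0.5]
x = 0.375 gives p = 0.589844, positive; keep [0.25, 0.375]
x = 0.3125 gives p = 0.1509, positive; keep [0.25, 0.3125]

+-++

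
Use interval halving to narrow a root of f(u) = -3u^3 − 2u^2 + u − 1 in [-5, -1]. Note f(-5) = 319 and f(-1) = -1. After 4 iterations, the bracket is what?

[-1.25, -1]

u = -3 gives f = 59, positive; keep [-3, -1]
u = -2 gives f = 13, positive; keep [-2, -1]
u = -1.5 gives f = 3.125, positive; keep [-1.5, -1]
u = -1.25 gives f = 0.4844, positive; keep [-1.25, -1]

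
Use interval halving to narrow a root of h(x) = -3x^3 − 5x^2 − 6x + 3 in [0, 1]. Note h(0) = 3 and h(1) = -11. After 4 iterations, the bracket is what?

[0.3125, 0.375]

x = 0.5 gives h = -1.625, negative; keep [0, 0.5]
x = 0.25 gives h = 1.140625, positive; keep [0.25, 0.5]
x = 0.375 gives h = -0.111328, negative; keep [0.25, 0.375]
x = 0.3125 gives h = 0.5452, positive; keep [0.3125, 0.375]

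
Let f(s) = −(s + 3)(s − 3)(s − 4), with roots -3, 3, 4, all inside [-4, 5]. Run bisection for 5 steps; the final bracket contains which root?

-3

m = 0.5, f(m) = -30.625 (−); new bracket [-4, 0.5]
m = -1.75, f(m) = -34.140625 (−); new bracket [-4, -1.75]
m = -2.875, f(m) = -5.048828 (−); new bracket [-4, -2.875]
m = -3.4375, f(m) = 20.947 (+); new bracket [-3.4375, -2.875]
m = -3.15625, f(m) = 6.8837 (+); new bracket [-3.15625, -2.875]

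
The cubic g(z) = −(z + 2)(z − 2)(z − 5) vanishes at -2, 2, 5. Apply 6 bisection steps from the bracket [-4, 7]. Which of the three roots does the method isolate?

z = 1.5 gives g = -6.125, negative; keep [-4, 1.5]
z = -1.25 gives g = -15.234375, negative; keep [-4, -1.25]
z = -2.625 gives g = 22.041016, positive; keep [-2.625, -1.25]
z = -1.9375 gives g = -1.7073, negative; keep [-2.625, -1.9375]
z = -2.28125 gives g = 8.7674, positive; keep [-2.28125, -1.9375]
z = -2.109375 gives g = 3.1954, positive; keep [-2.109375, -1.9375]

-2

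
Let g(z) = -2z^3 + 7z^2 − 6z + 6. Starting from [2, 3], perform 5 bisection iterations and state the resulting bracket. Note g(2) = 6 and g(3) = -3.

m = 2.5, g(m) = 3.5 (+); new bracket [2.5, 3]
m = 2.75, g(m) = 0.84375 (+); new bracket [2.75, 3]
m = 2.875, g(m) = -0.917969 (−); new bracket [2.75, 2.875]
m = 2.8125, g(m) = 0.0015 (+); new bracket [2.8125, 2.875]
m = 2.84375, g(m) = -0.4484 (−); new bracket [2.8125, 2.84375]

[2.8125, 2.84375]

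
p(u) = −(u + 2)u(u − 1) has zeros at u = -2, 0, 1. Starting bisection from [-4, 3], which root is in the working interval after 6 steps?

-2

midpoint -0.5: p = -1.125 < 0 → [-4, -0.5]
midpoint -2.25: p = 1.828125 > 0 → [-2.25, -0.5]
midpoint -1.375: p = -2.041016 < 0 → [-2.25, -1.375]
midpoint -1.8125: p = -0.9558 < 0 → [-2.25, -1.8125]
midpoint -2.03125: p = 0.1924 > 0 → [-2.03125, -1.8125]
midpoint -1.921875: p = -0.4387 < 0 → [-2.03125, -1.921875]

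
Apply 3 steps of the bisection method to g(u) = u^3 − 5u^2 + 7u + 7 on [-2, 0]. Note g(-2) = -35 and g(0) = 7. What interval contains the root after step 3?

midpoint -1: g = -6 < 0 → [-1, 0]
midpoint -0.5: g = 2.125 > 0 → [-1, -0.5]
midpoint -0.75: g = -1.484375 < 0 → [-0.75, -0.5]

[-0.75, -0.5]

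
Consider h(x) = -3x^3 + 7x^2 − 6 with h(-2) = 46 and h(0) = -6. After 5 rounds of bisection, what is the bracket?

[-0.8125, -0.75]

midpoint -1: h = 4 > 0 → [-1, 0]
midpoint -0.5: h = -3.875 < 0 → [-1, -0.5]
midpoint -0.75: h = -0.796875 < 0 → [-1, -0.75]
midpoint -0.875: h = 1.3691 > 0 → [-0.875, -0.75]
midpoint -0.8125: h = 0.2302 > 0 → [-0.8125, -0.75]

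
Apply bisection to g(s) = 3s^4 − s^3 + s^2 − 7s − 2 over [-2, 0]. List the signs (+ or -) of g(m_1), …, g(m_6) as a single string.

s = -1 gives g = 10, positive; keep [-1, 0]
s = -0.5 gives g = 2.0625, positive; keep [-0.5, 0]
s = -0.25 gives g = -0.160156, negative; keep [-0.5, -0.25]
s = -0.375 gives g = 0.8777, positive; keep [-0.375, -0.25]
s = -0.3125 gives g = 0.3443, positive; keep [-0.3125, -0.25]
s = -0.28125 gives g = 0.0889, positive; keep [-0.28125, -0.25]

++-+++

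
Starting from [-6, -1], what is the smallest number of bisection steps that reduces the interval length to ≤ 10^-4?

16

Width after n steps is 5/2^n. Need 2^n ≥ 5/10^-4 = 50000.
2^15 = 32768 < 50000 ≤ 2^16 = 65536, so n = 16.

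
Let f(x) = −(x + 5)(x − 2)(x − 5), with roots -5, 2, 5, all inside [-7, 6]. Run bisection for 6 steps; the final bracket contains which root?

-5

m = -0.5, f(m) = -61.875 (−); new bracket [-7, -0.5]
m = -3.75, f(m) = -62.890625 (−); new bracket [-7, -3.75]
m = -5.375, f(m) = 28.693359 (+); new bracket [-5.375, -3.75]
m = -4.5625, f(m) = -27.4548 (−); new bracket [-5.375, -4.5625]
m = -4.96875, f(m) = -2.1709 (−); new bracket [-5.375, -4.96875]
m = -5.171875, f(m) = 12.5385 (+); new bracket [-5.171875, -4.96875]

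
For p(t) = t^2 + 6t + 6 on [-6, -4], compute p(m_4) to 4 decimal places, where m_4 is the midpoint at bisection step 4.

-0.3594

m = -5, p(m) = 1 (+); new bracket [-5, -4]
m = -4.5, p(m) = -0.75 (−); new bracket [-5, -4.5]
m = -4.75, p(m) = 0.0625 (+); new bracket [-4.75, -4.5]
m = -4.625, p(m) = -0.3594 (−); new bracket [-4.75, -4.625]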